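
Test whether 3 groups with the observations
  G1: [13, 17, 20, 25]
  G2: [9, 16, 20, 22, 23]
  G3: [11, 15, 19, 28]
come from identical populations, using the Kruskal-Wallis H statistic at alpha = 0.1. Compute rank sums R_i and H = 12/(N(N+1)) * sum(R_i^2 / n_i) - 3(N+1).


Step 1: Combine all N = 13 observations and assign midranks.
sorted (value, group, rank): (9,G2,1), (11,G3,2), (13,G1,3), (15,G3,4), (16,G2,5), (17,G1,6), (19,G3,7), (20,G1,8.5), (20,G2,8.5), (22,G2,10), (23,G2,11), (25,G1,12), (28,G3,13)
Step 2: Sum ranks within each group.
R_1 = 29.5 (n_1 = 4)
R_2 = 35.5 (n_2 = 5)
R_3 = 26 (n_3 = 4)
Step 3: H = 12/(N(N+1)) * sum(R_i^2/n_i) - 3(N+1)
     = 12/(13*14) * (29.5^2/4 + 35.5^2/5 + 26^2/4) - 3*14
     = 0.065934 * 638.612 - 42
     = 0.106319.
Step 4: Ties present; correction factor C = 1 - 6/(13^3 - 13) = 0.997253. Corrected H = 0.106319 / 0.997253 = 0.106612.
Step 5: Under H0, H ~ chi^2(2); p-value = 0.948090.
Step 6: alpha = 0.1. fail to reject H0.

H = 0.1066, df = 2, p = 0.948090, fail to reject H0.


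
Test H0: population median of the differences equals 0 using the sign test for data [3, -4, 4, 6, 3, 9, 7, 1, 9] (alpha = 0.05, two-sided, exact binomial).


Step 1: Discard zero differences. Original n = 9; n_eff = number of nonzero differences = 9.
Nonzero differences (with sign): +3, -4, +4, +6, +3, +9, +7, +1, +9
Step 2: Count signs: positive = 8, negative = 1.
Step 3: Under H0: P(positive) = 0.5, so the number of positives S ~ Bin(9, 0.5).
Step 4: Two-sided exact p-value = sum of Bin(9,0.5) probabilities at or below the observed probability = 0.039062.
Step 5: alpha = 0.05. reject H0.

n_eff = 9, pos = 8, neg = 1, p = 0.039062, reject H0.


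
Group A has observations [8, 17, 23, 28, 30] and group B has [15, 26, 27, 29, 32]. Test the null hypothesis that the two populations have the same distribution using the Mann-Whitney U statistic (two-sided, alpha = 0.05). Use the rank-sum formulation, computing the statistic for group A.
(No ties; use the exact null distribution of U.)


Step 1: Combine and sort all 10 observations; assign midranks.
sorted (value, group): (8,X), (15,Y), (17,X), (23,X), (26,Y), (27,Y), (28,X), (29,Y), (30,X), (32,Y)
ranks: 8->1, 15->2, 17->3, 23->4, 26->5, 27->6, 28->7, 29->8, 30->9, 32->10
Step 2: Rank sum for X: R1 = 1 + 3 + 4 + 7 + 9 = 24.
Step 3: U_X = R1 - n1(n1+1)/2 = 24 - 5*6/2 = 24 - 15 = 9.
       U_Y = n1*n2 - U_X = 25 - 9 = 16.
Step 4: No ties, so the exact null distribution of U (based on enumerating the C(10,5) = 252 equally likely rank assignments) gives the two-sided p-value.
Step 5: p-value = 0.547619; compare to alpha = 0.05. fail to reject H0.

U_X = 9, p = 0.547619, fail to reject H0 at alpha = 0.05.


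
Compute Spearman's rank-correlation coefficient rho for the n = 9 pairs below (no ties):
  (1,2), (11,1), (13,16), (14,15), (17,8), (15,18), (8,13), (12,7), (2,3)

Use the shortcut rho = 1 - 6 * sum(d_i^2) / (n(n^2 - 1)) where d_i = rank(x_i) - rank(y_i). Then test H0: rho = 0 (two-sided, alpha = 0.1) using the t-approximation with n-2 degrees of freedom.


Step 1: Rank x and y separately (midranks; no ties here).
rank(x): 1->1, 11->4, 13->6, 14->7, 17->9, 15->8, 8->3, 12->5, 2->2
rank(y): 2->2, 1->1, 16->8, 15->7, 8->5, 18->9, 13->6, 7->4, 3->3
Step 2: d_i = R_x(i) - R_y(i); compute d_i^2.
  (1-2)^2=1, (4-1)^2=9, (6-8)^2=4, (7-7)^2=0, (9-5)^2=16, (8-9)^2=1, (3-6)^2=9, (5-4)^2=1, (2-3)^2=1
sum(d^2) = 42.
Step 3: rho = 1 - 6*42 / (9*(9^2 - 1)) = 1 - 252/720 = 0.650000.
Step 4: Under H0, t = rho * sqrt((n-2)/(1-rho^2)) = 2.2630 ~ t(7).
Step 5: Two-sided p-value from the t-distribution with 7 df = 0.058073.
Step 6: alpha = 0.1. reject H0.

rho = 0.6500, p = 0.058073, reject H0 at alpha = 0.1.


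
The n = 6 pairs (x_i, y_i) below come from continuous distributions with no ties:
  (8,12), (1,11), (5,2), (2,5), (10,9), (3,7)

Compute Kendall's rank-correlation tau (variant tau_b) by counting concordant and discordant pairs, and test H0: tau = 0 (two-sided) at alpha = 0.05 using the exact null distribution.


Step 1: Enumerate the 15 unordered pairs (i,j) with i<j and classify each by sign(x_j-x_i) * sign(y_j-y_i).
  (1,2):dx=-7,dy=-1->C; (1,3):dx=-3,dy=-10->C; (1,4):dx=-6,dy=-7->C; (1,5):dx=+2,dy=-3->D
  (1,6):dx=-5,dy=-5->C; (2,3):dx=+4,dy=-9->D; (2,4):dx=+1,dy=-6->D; (2,5):dx=+9,dy=-2->D
  (2,6):dx=+2,dy=-4->D; (3,4):dx=-3,dy=+3->D; (3,5):dx=+5,dy=+7->C; (3,6):dx=-2,dy=+5->D
  (4,5):dx=+8,dy=+4->C; (4,6):dx=+1,dy=+2->C; (5,6):dx=-7,dy=-2->C
Step 2: C = 8, D = 7, total pairs = 15.
Step 3: tau = (C - D)/(n(n-1)/2) = (8 - 7)/15 = 0.066667.
Step 4: Exact two-sided p-value (enumerate n! = 720 permutations of y under H0): p = 1.000000.
Step 5: alpha = 0.05. fail to reject H0.

tau_b = 0.0667 (C=8, D=7), p = 1.000000, fail to reject H0.


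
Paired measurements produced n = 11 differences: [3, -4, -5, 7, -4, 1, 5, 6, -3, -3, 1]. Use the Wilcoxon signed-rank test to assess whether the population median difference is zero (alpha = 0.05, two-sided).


Step 1: Drop any zero differences (none here) and take |d_i|.
|d| = [3, 4, 5, 7, 4, 1, 5, 6, 3, 3, 1]
Step 2: Midrank |d_i| (ties get averaged ranks).
ranks: |3|->4, |4|->6.5, |5|->8.5, |7|->11, |4|->6.5, |1|->1.5, |5|->8.5, |6|->10, |3|->4, |3|->4, |1|->1.5
Step 3: Attach original signs; sum ranks with positive sign and with negative sign.
W+ = 4 + 11 + 1.5 + 8.5 + 10 + 1.5 = 36.5
W- = 6.5 + 8.5 + 6.5 + 4 + 4 = 29.5
(Check: W+ + W- = 66 should equal n(n+1)/2 = 66.)
Step 4: Test statistic W = min(W+, W-) = 29.5.
Step 5: Ties in |d|, so use the tie-corrected normal approximation.
        E[W] = n(n+1)/4 = 11*12/4 = 33.
        Tie groups: |d|=1 (t=2), |d|=3 (t=3), |d|=4 (t=2), |d|=5 (t=2); sum(t^3 - t) = 42.
        Var[W] = n(n+1)(2n+1)/24 - sum(t^3-t)/48 = 3036/24 - 42/48 = 125.625.
        z = (W - E[W]) / sqrt(Var[W]) = (29.5 - 33) / 11.2083 = -0.3123.
        Two-sided p = 2*Phi(z) = 0.754835.
Step 6: alpha = 0.05. fail to reject H0.

W+ = 36.5, W- = 29.5, W = min = 29.5, p = 0.754835, fail to reject H0.


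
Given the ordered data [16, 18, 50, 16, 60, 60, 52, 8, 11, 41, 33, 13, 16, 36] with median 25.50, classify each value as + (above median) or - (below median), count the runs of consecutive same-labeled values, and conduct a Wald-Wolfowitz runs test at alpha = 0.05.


Step 1: Compute median = 25.50; label A = above, B = below.
Labels in order: BBABAAABBAABBA  (n_A = 7, n_B = 7)
Step 2: Count runs R = 8.
Step 3: Under H0 (random ordering), E[R] = 2*n_A*n_B/(n_A+n_B) + 1 = 2*7*7/14 + 1 = 8.0000.
        Var[R] = 2*n_A*n_B*(2*n_A*n_B - n_A - n_B) / ((n_A+n_B)^2 * (n_A+n_B-1)) = 8232/2548 = 3.2308.
        SD[R] = 1.7974.
Step 4: R = E[R], so z = 0 with no continuity correction.
Step 5: Two-sided p-value via normal approximation = 2*(1 - Phi(|z|)) = 1.000000.
Step 6: alpha = 0.05. fail to reject H0.

R = 8, z = 0.0000, p = 1.000000, fail to reject H0.


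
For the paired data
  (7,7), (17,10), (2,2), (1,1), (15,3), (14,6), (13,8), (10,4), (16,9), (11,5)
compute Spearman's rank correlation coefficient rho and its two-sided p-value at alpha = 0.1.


Step 1: Rank x and y separately (midranks; no ties here).
rank(x): 7->3, 17->10, 2->2, 1->1, 15->8, 14->7, 13->6, 10->4, 16->9, 11->5
rank(y): 7->7, 10->10, 2->2, 1->1, 3->3, 6->6, 8->8, 4->4, 9->9, 5->5
Step 2: d_i = R_x(i) - R_y(i); compute d_i^2.
  (3-7)^2=16, (10-10)^2=0, (2-2)^2=0, (1-1)^2=0, (8-3)^2=25, (7-6)^2=1, (6-8)^2=4, (4-4)^2=0, (9-9)^2=0, (5-5)^2=0
sum(d^2) = 46.
Step 3: rho = 1 - 6*46 / (10*(10^2 - 1)) = 1 - 276/990 = 0.721212.
Step 4: Under H0, t = rho * sqrt((n-2)/(1-rho^2)) = 2.9448 ~ t(8).
Step 5: Two-sided p-value from the t-distribution with 8 df = 0.018573.
Step 6: alpha = 0.1. reject H0.

rho = 0.7212, p = 0.018573, reject H0 at alpha = 0.1.


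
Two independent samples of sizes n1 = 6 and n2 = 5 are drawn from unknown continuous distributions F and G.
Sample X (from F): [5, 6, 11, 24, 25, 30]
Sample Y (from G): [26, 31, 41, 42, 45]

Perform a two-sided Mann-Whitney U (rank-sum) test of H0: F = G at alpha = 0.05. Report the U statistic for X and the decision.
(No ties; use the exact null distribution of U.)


Step 1: Combine and sort all 11 observations; assign midranks.
sorted (value, group): (5,X), (6,X), (11,X), (24,X), (25,X), (26,Y), (30,X), (31,Y), (41,Y), (42,Y), (45,Y)
ranks: 5->1, 6->2, 11->3, 24->4, 25->5, 26->6, 30->7, 31->8, 41->9, 42->10, 45->11
Step 2: Rank sum for X: R1 = 1 + 2 + 3 + 4 + 5 + 7 = 22.
Step 3: U_X = R1 - n1(n1+1)/2 = 22 - 6*7/2 = 22 - 21 = 1.
       U_Y = n1*n2 - U_X = 30 - 1 = 29.
Step 4: No ties, so the exact null distribution of U (based on enumerating the C(11,6) = 462 equally likely rank assignments) gives the two-sided p-value.
Step 5: p-value = 0.008658; compare to alpha = 0.05. reject H0.

U_X = 1, p = 0.008658, reject H0 at alpha = 0.05.


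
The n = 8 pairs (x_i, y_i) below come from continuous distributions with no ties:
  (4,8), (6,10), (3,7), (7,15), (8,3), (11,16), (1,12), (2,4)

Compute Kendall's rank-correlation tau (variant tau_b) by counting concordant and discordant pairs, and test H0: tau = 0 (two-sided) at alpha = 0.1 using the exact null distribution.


Step 1: Enumerate the 28 unordered pairs (i,j) with i<j and classify each by sign(x_j-x_i) * sign(y_j-y_i).
  (1,2):dx=+2,dy=+2->C; (1,3):dx=-1,dy=-1->C; (1,4):dx=+3,dy=+7->C; (1,5):dx=+4,dy=-5->D
  (1,6):dx=+7,dy=+8->C; (1,7):dx=-3,dy=+4->D; (1,8):dx=-2,dy=-4->C; (2,3):dx=-3,dy=-3->C
  (2,4):dx=+1,dy=+5->C; (2,5):dx=+2,dy=-7->D; (2,6):dx=+5,dy=+6->C; (2,7):dx=-5,dy=+2->D
  (2,8):dx=-4,dy=-6->C; (3,4):dx=+4,dy=+8->C; (3,5):dx=+5,dy=-4->D; (3,6):dx=+8,dy=+9->C
  (3,7):dx=-2,dy=+5->D; (3,8):dx=-1,dy=-3->C; (4,5):dx=+1,dy=-12->D; (4,6):dx=+4,dy=+1->C
  (4,7):dx=-6,dy=-3->C; (4,8):dx=-5,dy=-11->C; (5,6):dx=+3,dy=+13->C; (5,7):dx=-7,dy=+9->D
  (5,8):dx=-6,dy=+1->D; (6,7):dx=-10,dy=-4->C; (6,8):dx=-9,dy=-12->C; (7,8):dx=+1,dy=-8->D
Step 2: C = 18, D = 10, total pairs = 28.
Step 3: tau = (C - D)/(n(n-1)/2) = (18 - 10)/28 = 0.285714.
Step 4: Exact two-sided p-value (enumerate n! = 40320 permutations of y under H0): p = 0.398760.
Step 5: alpha = 0.1. fail to reject H0.

tau_b = 0.2857 (C=18, D=10), p = 0.398760, fail to reject H0.


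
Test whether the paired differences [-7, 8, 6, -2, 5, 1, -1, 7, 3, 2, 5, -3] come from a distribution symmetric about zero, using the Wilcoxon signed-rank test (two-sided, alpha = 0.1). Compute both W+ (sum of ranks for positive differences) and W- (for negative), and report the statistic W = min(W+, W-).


Step 1: Drop any zero differences (none here) and take |d_i|.
|d| = [7, 8, 6, 2, 5, 1, 1, 7, 3, 2, 5, 3]
Step 2: Midrank |d_i| (ties get averaged ranks).
ranks: |7|->10.5, |8|->12, |6|->9, |2|->3.5, |5|->7.5, |1|->1.5, |1|->1.5, |7|->10.5, |3|->5.5, |2|->3.5, |5|->7.5, |3|->5.5
Step 3: Attach original signs; sum ranks with positive sign and with negative sign.
W+ = 12 + 9 + 7.5 + 1.5 + 10.5 + 5.5 + 3.5 + 7.5 = 57
W- = 10.5 + 3.5 + 1.5 + 5.5 = 21
(Check: W+ + W- = 78 should equal n(n+1)/2 = 78.)
Step 4: Test statistic W = min(W+, W-) = 21.
Step 5: Ties in |d|, so use the tie-corrected normal approximation.
        E[W] = n(n+1)/4 = 12*13/4 = 39.
        Tie groups: |d|=1 (t=2), |d|=2 (t=2), |d|=3 (t=2), |d|=5 (t=2), |d|=7 (t=2); sum(t^3 - t) = 30.
        Var[W] = n(n+1)(2n+1)/24 - sum(t^3-t)/48 = 3900/24 - 30/48 = 161.875.
        z = (W - E[W]) / sqrt(Var[W]) = (21 - 39) / 12.7230 = -1.4148.
        Two-sided p = 2*Phi(z) = 0.157139.
Step 6: alpha = 0.1. fail to reject H0.

W+ = 57, W- = 21, W = min = 21, p = 0.157139, fail to reject H0.


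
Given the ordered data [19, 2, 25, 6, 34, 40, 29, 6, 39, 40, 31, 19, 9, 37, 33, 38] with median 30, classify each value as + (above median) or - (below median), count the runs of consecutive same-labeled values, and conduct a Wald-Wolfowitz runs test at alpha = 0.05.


Step 1: Compute median = 30; label A = above, B = below.
Labels in order: BBBBAABBAAABBAAA  (n_A = 8, n_B = 8)
Step 2: Count runs R = 6.
Step 3: Under H0 (random ordering), E[R] = 2*n_A*n_B/(n_A+n_B) + 1 = 2*8*8/16 + 1 = 9.0000.
        Var[R] = 2*n_A*n_B*(2*n_A*n_B - n_A - n_B) / ((n_A+n_B)^2 * (n_A+n_B-1)) = 14336/3840 = 3.7333.
        SD[R] = 1.9322.
Step 4: Continuity-corrected z = (R + 0.5 - E[R]) / SD[R] = (6 + 0.5 - 9.0000) / 1.9322 = -1.2939.
Step 5: Two-sided p-value via normal approximation = 2*(1 - Phi(|z|)) = 0.195709.
Step 6: alpha = 0.05. fail to reject H0.

R = 6, z = -1.2939, p = 0.195709, fail to reject H0.


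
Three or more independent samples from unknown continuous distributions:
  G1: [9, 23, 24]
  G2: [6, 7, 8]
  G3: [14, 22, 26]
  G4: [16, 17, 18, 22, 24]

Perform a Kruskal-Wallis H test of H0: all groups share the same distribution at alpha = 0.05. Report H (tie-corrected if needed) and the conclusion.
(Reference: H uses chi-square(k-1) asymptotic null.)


Step 1: Combine all N = 14 observations and assign midranks.
sorted (value, group, rank): (6,G2,1), (7,G2,2), (8,G2,3), (9,G1,4), (14,G3,5), (16,G4,6), (17,G4,7), (18,G4,8), (22,G3,9.5), (22,G4,9.5), (23,G1,11), (24,G1,12.5), (24,G4,12.5), (26,G3,14)
Step 2: Sum ranks within each group.
R_1 = 27.5 (n_1 = 3)
R_2 = 6 (n_2 = 3)
R_3 = 28.5 (n_3 = 3)
R_4 = 43 (n_4 = 5)
Step 3: H = 12/(N(N+1)) * sum(R_i^2/n_i) - 3(N+1)
     = 12/(14*15) * (27.5^2/3 + 6^2/3 + 28.5^2/3 + 43^2/5) - 3*15
     = 0.057143 * 904.633 - 45
     = 6.693333.
Step 4: Ties present; correction factor C = 1 - 12/(14^3 - 14) = 0.995604. Corrected H = 6.693333 / 0.995604 = 6.722884.
Step 5: Under H0, H ~ chi^2(3); p-value = 0.081275.
Step 6: alpha = 0.05. fail to reject H0.

H = 6.7229, df = 3, p = 0.081275, fail to reject H0.


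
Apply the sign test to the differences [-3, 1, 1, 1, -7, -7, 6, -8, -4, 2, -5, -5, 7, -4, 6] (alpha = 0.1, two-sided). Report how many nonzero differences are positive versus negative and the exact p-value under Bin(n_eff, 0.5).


Step 1: Discard zero differences. Original n = 15; n_eff = number of nonzero differences = 15.
Nonzero differences (with sign): -3, +1, +1, +1, -7, -7, +6, -8, -4, +2, -5, -5, +7, -4, +6
Step 2: Count signs: positive = 7, negative = 8.
Step 3: Under H0: P(positive) = 0.5, so the number of positives S ~ Bin(15, 0.5).
Step 4: Two-sided exact p-value = sum of Bin(15,0.5) probabilities at or below the observed probability = 1.000000.
Step 5: alpha = 0.1. fail to reject H0.

n_eff = 15, pos = 7, neg = 8, p = 1.000000, fail to reject H0.


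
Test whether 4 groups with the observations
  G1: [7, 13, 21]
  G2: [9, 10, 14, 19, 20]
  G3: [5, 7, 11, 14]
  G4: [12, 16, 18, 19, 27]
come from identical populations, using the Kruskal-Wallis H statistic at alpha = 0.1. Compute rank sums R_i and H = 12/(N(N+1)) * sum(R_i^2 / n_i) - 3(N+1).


Step 1: Combine all N = 17 observations and assign midranks.
sorted (value, group, rank): (5,G3,1), (7,G1,2.5), (7,G3,2.5), (9,G2,4), (10,G2,5), (11,G3,6), (12,G4,7), (13,G1,8), (14,G2,9.5), (14,G3,9.5), (16,G4,11), (18,G4,12), (19,G2,13.5), (19,G4,13.5), (20,G2,15), (21,G1,16), (27,G4,17)
Step 2: Sum ranks within each group.
R_1 = 26.5 (n_1 = 3)
R_2 = 47 (n_2 = 5)
R_3 = 19 (n_3 = 4)
R_4 = 60.5 (n_4 = 5)
Step 3: H = 12/(N(N+1)) * sum(R_i^2/n_i) - 3(N+1)
     = 12/(17*18) * (26.5^2/3 + 47^2/5 + 19^2/4 + 60.5^2/5) - 3*18
     = 0.039216 * 1498.18 - 54
     = 4.752288.
Step 4: Ties present; correction factor C = 1 - 18/(17^3 - 17) = 0.996324. Corrected H = 4.752288 / 0.996324 = 4.769824.
Step 5: Under H0, H ~ chi^2(3); p-value = 0.189449.
Step 6: alpha = 0.1. fail to reject H0.

H = 4.7698, df = 3, p = 0.189449, fail to reject H0.


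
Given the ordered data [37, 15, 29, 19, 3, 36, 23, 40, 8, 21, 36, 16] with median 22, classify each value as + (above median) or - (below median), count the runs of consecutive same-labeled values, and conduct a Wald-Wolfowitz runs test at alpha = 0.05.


Step 1: Compute median = 22; label A = above, B = below.
Labels in order: ABABBAAABBAB  (n_A = 6, n_B = 6)
Step 2: Count runs R = 8.
Step 3: Under H0 (random ordering), E[R] = 2*n_A*n_B/(n_A+n_B) + 1 = 2*6*6/12 + 1 = 7.0000.
        Var[R] = 2*n_A*n_B*(2*n_A*n_B - n_A - n_B) / ((n_A+n_B)^2 * (n_A+n_B-1)) = 4320/1584 = 2.7273.
        SD[R] = 1.6514.
Step 4: Continuity-corrected z = (R - 0.5 - E[R]) / SD[R] = (8 - 0.5 - 7.0000) / 1.6514 = 0.3028.
Step 5: Two-sided p-value via normal approximation = 2*(1 - Phi(|z|)) = 0.762069.
Step 6: alpha = 0.05. fail to reject H0.

R = 8, z = 0.3028, p = 0.762069, fail to reject H0.


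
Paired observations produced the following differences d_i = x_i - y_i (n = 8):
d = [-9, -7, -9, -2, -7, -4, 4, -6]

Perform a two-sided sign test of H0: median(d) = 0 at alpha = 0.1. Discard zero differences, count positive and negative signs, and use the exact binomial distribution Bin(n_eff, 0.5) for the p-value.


Step 1: Discard zero differences. Original n = 8; n_eff = number of nonzero differences = 8.
Nonzero differences (with sign): -9, -7, -9, -2, -7, -4, +4, -6
Step 2: Count signs: positive = 1, negative = 7.
Step 3: Under H0: P(positive) = 0.5, so the number of positives S ~ Bin(8, 0.5).
Step 4: Two-sided exact p-value = sum of Bin(8,0.5) probabilities at or below the observed probability = 0.070312.
Step 5: alpha = 0.1. reject H0.

n_eff = 8, pos = 1, neg = 7, p = 0.070312, reject H0.


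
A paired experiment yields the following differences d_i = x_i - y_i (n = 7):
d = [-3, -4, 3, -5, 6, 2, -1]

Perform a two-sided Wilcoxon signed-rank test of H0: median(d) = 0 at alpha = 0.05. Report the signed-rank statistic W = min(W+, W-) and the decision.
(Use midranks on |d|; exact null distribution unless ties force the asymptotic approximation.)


Step 1: Drop any zero differences (none here) and take |d_i|.
|d| = [3, 4, 3, 5, 6, 2, 1]
Step 2: Midrank |d_i| (ties get averaged ranks).
ranks: |3|->3.5, |4|->5, |3|->3.5, |5|->6, |6|->7, |2|->2, |1|->1
Step 3: Attach original signs; sum ranks with positive sign and with negative sign.
W+ = 3.5 + 7 + 2 = 12.5
W- = 3.5 + 5 + 6 + 1 = 15.5
(Check: W+ + W- = 28 should equal n(n+1)/2 = 28.)
Step 4: Test statistic W = min(W+, W-) = 12.5.
Step 5: Ties in |d|, so use the tie-corrected normal approximation.
        E[W] = n(n+1)/4 = 7*8/4 = 14.
        Tie groups: |d|=3 (t=2); sum(t^3 - t) = 6.
        Var[W] = n(n+1)(2n+1)/24 - sum(t^3-t)/48 = 840/24 - 6/48 = 34.875.
        z = (W - E[W]) / sqrt(Var[W]) = (12.5 - 14) / 5.9055 = -0.2540.
        Two-sided p = 2*Phi(z) = 0.799495.
Step 6: alpha = 0.05. fail to reject H0.

W+ = 12.5, W- = 15.5, W = min = 12.5, p = 0.799495, fail to reject H0.


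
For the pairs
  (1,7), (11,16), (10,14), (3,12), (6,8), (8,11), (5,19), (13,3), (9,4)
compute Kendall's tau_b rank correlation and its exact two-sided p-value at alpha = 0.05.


Step 1: Enumerate the 36 unordered pairs (i,j) with i<j and classify each by sign(x_j-x_i) * sign(y_j-y_i).
  (1,2):dx=+10,dy=+9->C; (1,3):dx=+9,dy=+7->C; (1,4):dx=+2,dy=+5->C; (1,5):dx=+5,dy=+1->C
  (1,6):dx=+7,dy=+4->C; (1,7):dx=+4,dy=+12->C; (1,8):dx=+12,dy=-4->D; (1,9):dx=+8,dy=-3->D
  (2,3):dx=-1,dy=-2->C; (2,4):dx=-8,dy=-4->C; (2,5):dx=-5,dy=-8->C; (2,6):dx=-3,dy=-5->C
  (2,7):dx=-6,dy=+3->D; (2,8):dx=+2,dy=-13->D; (2,9):dx=-2,dy=-12->C; (3,4):dx=-7,dy=-2->C
  (3,5):dx=-4,dy=-6->C; (3,6):dx=-2,dy=-3->C; (3,7):dx=-5,dy=+5->D; (3,8):dx=+3,dy=-11->D
  (3,9):dx=-1,dy=-10->C; (4,5):dx=+3,dy=-4->D; (4,6):dx=+5,dy=-1->D; (4,7):dx=+2,dy=+7->C
  (4,8):dx=+10,dy=-9->D; (4,9):dx=+6,dy=-8->D; (5,6):dx=+2,dy=+3->C; (5,7):dx=-1,dy=+11->D
  (5,8):dx=+7,dy=-5->D; (5,9):dx=+3,dy=-4->D; (6,7):dx=-3,dy=+8->D; (6,8):dx=+5,dy=-8->D
  (6,9):dx=+1,dy=-7->D; (7,8):dx=+8,dy=-16->D; (7,9):dx=+4,dy=-15->D; (8,9):dx=-4,dy=+1->D
Step 2: C = 17, D = 19, total pairs = 36.
Step 3: tau = (C - D)/(n(n-1)/2) = (17 - 19)/36 = -0.055556.
Step 4: Exact two-sided p-value (enumerate n! = 362880 permutations of y under H0): p = 0.919455.
Step 5: alpha = 0.05. fail to reject H0.

tau_b = -0.0556 (C=17, D=19), p = 0.919455, fail to reject H0.


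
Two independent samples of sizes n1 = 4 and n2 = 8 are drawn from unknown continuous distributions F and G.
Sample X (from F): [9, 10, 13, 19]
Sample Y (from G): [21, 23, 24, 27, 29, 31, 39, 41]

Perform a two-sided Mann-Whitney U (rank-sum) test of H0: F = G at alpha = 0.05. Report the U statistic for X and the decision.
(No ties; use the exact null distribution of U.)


Step 1: Combine and sort all 12 observations; assign midranks.
sorted (value, group): (9,X), (10,X), (13,X), (19,X), (21,Y), (23,Y), (24,Y), (27,Y), (29,Y), (31,Y), (39,Y), (41,Y)
ranks: 9->1, 10->2, 13->3, 19->4, 21->5, 23->6, 24->7, 27->8, 29->9, 31->10, 39->11, 41->12
Step 2: Rank sum for X: R1 = 1 + 2 + 3 + 4 = 10.
Step 3: U_X = R1 - n1(n1+1)/2 = 10 - 4*5/2 = 10 - 10 = 0.
       U_Y = n1*n2 - U_X = 32 - 0 = 32.
Step 4: No ties, so the exact null distribution of U (based on enumerating the C(12,4) = 495 equally likely rank assignments) gives the two-sided p-value.
Step 5: p-value = 0.004040; compare to alpha = 0.05. reject H0.

U_X = 0, p = 0.004040, reject H0 at alpha = 0.05.


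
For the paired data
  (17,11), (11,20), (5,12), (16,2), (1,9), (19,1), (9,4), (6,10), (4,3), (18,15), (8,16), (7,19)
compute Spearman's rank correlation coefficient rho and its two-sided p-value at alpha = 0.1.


Step 1: Rank x and y separately (midranks; no ties here).
rank(x): 17->10, 11->8, 5->3, 16->9, 1->1, 19->12, 9->7, 6->4, 4->2, 18->11, 8->6, 7->5
rank(y): 11->7, 20->12, 12->8, 2->2, 9->5, 1->1, 4->4, 10->6, 3->3, 15->9, 16->10, 19->11
Step 2: d_i = R_x(i) - R_y(i); compute d_i^2.
  (10-7)^2=9, (8-12)^2=16, (3-8)^2=25, (9-2)^2=49, (1-5)^2=16, (12-1)^2=121, (7-4)^2=9, (4-6)^2=4, (2-3)^2=1, (11-9)^2=4, (6-10)^2=16, (5-11)^2=36
sum(d^2) = 306.
Step 3: rho = 1 - 6*306 / (12*(12^2 - 1)) = 1 - 1836/1716 = -0.069930.
Step 4: Under H0, t = rho * sqrt((n-2)/(1-rho^2)) = -0.2217 ~ t(10).
Step 5: Two-sided p-value from the t-distribution with 10 df = 0.829024.
Step 6: alpha = 0.1. fail to reject H0.

rho = -0.0699, p = 0.829024, fail to reject H0 at alpha = 0.1.


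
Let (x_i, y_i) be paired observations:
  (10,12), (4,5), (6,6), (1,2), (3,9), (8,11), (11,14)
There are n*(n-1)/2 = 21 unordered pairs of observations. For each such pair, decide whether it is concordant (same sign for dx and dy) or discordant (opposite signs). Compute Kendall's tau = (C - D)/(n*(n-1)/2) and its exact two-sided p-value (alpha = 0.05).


Step 1: Enumerate the 21 unordered pairs (i,j) with i<j and classify each by sign(x_j-x_i) * sign(y_j-y_i).
  (1,2):dx=-6,dy=-7->C; (1,3):dx=-4,dy=-6->C; (1,4):dx=-9,dy=-10->C; (1,5):dx=-7,dy=-3->C
  (1,6):dx=-2,dy=-1->C; (1,7):dx=+1,dy=+2->C; (2,3):dx=+2,dy=+1->C; (2,4):dx=-3,dy=-3->C
  (2,5):dx=-1,dy=+4->D; (2,6):dx=+4,dy=+6->C; (2,7):dx=+7,dy=+9->C; (3,4):dx=-5,dy=-4->C
  (3,5):dx=-3,dy=+3->D; (3,6):dx=+2,dy=+5->C; (3,7):dx=+5,dy=+8->C; (4,5):dx=+2,dy=+7->C
  (4,6):dx=+7,dy=+9->C; (4,7):dx=+10,dy=+12->C; (5,6):dx=+5,dy=+2->C; (5,7):dx=+8,dy=+5->C
  (6,7):dx=+3,dy=+3->C
Step 2: C = 19, D = 2, total pairs = 21.
Step 3: tau = (C - D)/(n(n-1)/2) = (19 - 2)/21 = 0.809524.
Step 4: Exact two-sided p-value (enumerate n! = 5040 permutations of y under H0): p = 0.010714.
Step 5: alpha = 0.05. reject H0.

tau_b = 0.8095 (C=19, D=2), p = 0.010714, reject H0.


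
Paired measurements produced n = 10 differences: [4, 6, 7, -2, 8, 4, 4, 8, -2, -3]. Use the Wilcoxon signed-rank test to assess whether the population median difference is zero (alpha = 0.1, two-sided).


Step 1: Drop any zero differences (none here) and take |d_i|.
|d| = [4, 6, 7, 2, 8, 4, 4, 8, 2, 3]
Step 2: Midrank |d_i| (ties get averaged ranks).
ranks: |4|->5, |6|->7, |7|->8, |2|->1.5, |8|->9.5, |4|->5, |4|->5, |8|->9.5, |2|->1.5, |3|->3
Step 3: Attach original signs; sum ranks with positive sign and with negative sign.
W+ = 5 + 7 + 8 + 9.5 + 5 + 5 + 9.5 = 49
W- = 1.5 + 1.5 + 3 = 6
(Check: W+ + W- = 55 should equal n(n+1)/2 = 55.)
Step 4: Test statistic W = min(W+, W-) = 6.
Step 5: Ties in |d|, so use the tie-corrected normal approximation.
        E[W] = n(n+1)/4 = 10*11/4 = 27.5.
        Tie groups: |d|=2 (t=2), |d|=4 (t=3), |d|=8 (t=2); sum(t^3 - t) = 36.
        Var[W] = n(n+1)(2n+1)/24 - sum(t^3-t)/48 = 2310/24 - 36/48 = 95.5.
        z = (W - E[W]) / sqrt(Var[W]) = (6 - 27.5) / 9.7724 = -2.2001.
        Two-sided p = 2*Phi(z) = 0.027802.
Step 6: alpha = 0.1. reject H0.

W+ = 49, W- = 6, W = min = 6, p = 0.027802, reject H0.


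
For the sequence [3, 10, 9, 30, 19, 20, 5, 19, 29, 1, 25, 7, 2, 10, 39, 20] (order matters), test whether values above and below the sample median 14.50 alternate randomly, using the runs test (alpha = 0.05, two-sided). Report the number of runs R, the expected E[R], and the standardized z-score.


Step 1: Compute median = 14.50; label A = above, B = below.
Labels in order: BBBAAABAABABBBAA  (n_A = 8, n_B = 8)
Step 2: Count runs R = 8.
Step 3: Under H0 (random ordering), E[R] = 2*n_A*n_B/(n_A+n_B) + 1 = 2*8*8/16 + 1 = 9.0000.
        Var[R] = 2*n_A*n_B*(2*n_A*n_B - n_A - n_B) / ((n_A+n_B)^2 * (n_A+n_B-1)) = 14336/3840 = 3.7333.
        SD[R] = 1.9322.
Step 4: Continuity-corrected z = (R + 0.5 - E[R]) / SD[R] = (8 + 0.5 - 9.0000) / 1.9322 = -0.2588.
Step 5: Two-sided p-value via normal approximation = 2*(1 - Phi(|z|)) = 0.795809.
Step 6: alpha = 0.05. fail to reject H0.

R = 8, z = -0.2588, p = 0.795809, fail to reject H0.


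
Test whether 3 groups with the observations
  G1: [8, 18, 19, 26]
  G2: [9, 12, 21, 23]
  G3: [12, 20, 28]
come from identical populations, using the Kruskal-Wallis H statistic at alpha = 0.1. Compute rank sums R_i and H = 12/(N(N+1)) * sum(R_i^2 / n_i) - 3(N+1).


Step 1: Combine all N = 11 observations and assign midranks.
sorted (value, group, rank): (8,G1,1), (9,G2,2), (12,G2,3.5), (12,G3,3.5), (18,G1,5), (19,G1,6), (20,G3,7), (21,G2,8), (23,G2,9), (26,G1,10), (28,G3,11)
Step 2: Sum ranks within each group.
R_1 = 22 (n_1 = 4)
R_2 = 22.5 (n_2 = 4)
R_3 = 21.5 (n_3 = 3)
Step 3: H = 12/(N(N+1)) * sum(R_i^2/n_i) - 3(N+1)
     = 12/(11*12) * (22^2/4 + 22.5^2/4 + 21.5^2/3) - 3*12
     = 0.090909 * 401.646 - 36
     = 0.513258.
Step 4: Ties present; correction factor C = 1 - 6/(11^3 - 11) = 0.995455. Corrected H = 0.513258 / 0.995455 = 0.515601.
Step 5: Under H0, H ~ chi^2(2); p-value = 0.772749.
Step 6: alpha = 0.1. fail to reject H0.

H = 0.5156, df = 2, p = 0.772749, fail to reject H0.


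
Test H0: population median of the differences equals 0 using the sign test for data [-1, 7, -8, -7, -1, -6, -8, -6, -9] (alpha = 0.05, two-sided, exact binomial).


Step 1: Discard zero differences. Original n = 9; n_eff = number of nonzero differences = 9.
Nonzero differences (with sign): -1, +7, -8, -7, -1, -6, -8, -6, -9
Step 2: Count signs: positive = 1, negative = 8.
Step 3: Under H0: P(positive) = 0.5, so the number of positives S ~ Bin(9, 0.5).
Step 4: Two-sided exact p-value = sum of Bin(9,0.5) probabilities at or below the observed probability = 0.039062.
Step 5: alpha = 0.05. reject H0.

n_eff = 9, pos = 1, neg = 8, p = 0.039062, reject H0.


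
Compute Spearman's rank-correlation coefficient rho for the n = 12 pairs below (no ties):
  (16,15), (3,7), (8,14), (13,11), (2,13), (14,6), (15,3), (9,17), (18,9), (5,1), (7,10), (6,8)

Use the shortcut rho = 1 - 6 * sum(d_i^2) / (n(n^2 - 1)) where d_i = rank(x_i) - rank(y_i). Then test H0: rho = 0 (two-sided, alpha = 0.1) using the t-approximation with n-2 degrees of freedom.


Step 1: Rank x and y separately (midranks; no ties here).
rank(x): 16->11, 3->2, 8->6, 13->8, 2->1, 14->9, 15->10, 9->7, 18->12, 5->3, 7->5, 6->4
rank(y): 15->11, 7->4, 14->10, 11->8, 13->9, 6->3, 3->2, 17->12, 9->6, 1->1, 10->7, 8->5
Step 2: d_i = R_x(i) - R_y(i); compute d_i^2.
  (11-11)^2=0, (2-4)^2=4, (6-10)^2=16, (8-8)^2=0, (1-9)^2=64, (9-3)^2=36, (10-2)^2=64, (7-12)^2=25, (12-6)^2=36, (3-1)^2=4, (5-7)^2=4, (4-5)^2=1
sum(d^2) = 254.
Step 3: rho = 1 - 6*254 / (12*(12^2 - 1)) = 1 - 1524/1716 = 0.111888.
Step 4: Under H0, t = rho * sqrt((n-2)/(1-rho^2)) = 0.3561 ~ t(10).
Step 5: Two-sided p-value from the t-distribution with 10 df = 0.729195.
Step 6: alpha = 0.1. fail to reject H0.

rho = 0.1119, p = 0.729195, fail to reject H0 at alpha = 0.1.


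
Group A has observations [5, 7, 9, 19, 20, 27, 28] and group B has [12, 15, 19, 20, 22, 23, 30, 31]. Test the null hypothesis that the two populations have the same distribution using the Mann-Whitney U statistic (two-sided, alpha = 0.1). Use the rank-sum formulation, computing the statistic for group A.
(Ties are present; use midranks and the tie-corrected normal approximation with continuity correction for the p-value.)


Step 1: Combine and sort all 15 observations; assign midranks.
sorted (value, group): (5,X), (7,X), (9,X), (12,Y), (15,Y), (19,X), (19,Y), (20,X), (20,Y), (22,Y), (23,Y), (27,X), (28,X), (30,Y), (31,Y)
ranks: 5->1, 7->2, 9->3, 12->4, 15->5, 19->6.5, 19->6.5, 20->8.5, 20->8.5, 22->10, 23->11, 27->12, 28->13, 30->14, 31->15
Step 2: Rank sum for X: R1 = 1 + 2 + 3 + 6.5 + 8.5 + 12 + 13 = 46.
Step 3: U_X = R1 - n1(n1+1)/2 = 46 - 7*8/2 = 46 - 28 = 18.
       U_Y = n1*n2 - U_X = 56 - 18 = 38.
Step 4: Ties are present, so use the tie-corrected normal approximation (with continuity correction) for the p-value.
Step 5: p-value = 0.270731; compare to alpha = 0.1. fail to reject H0.

U_X = 18, p = 0.270731, fail to reject H0 at alpha = 0.1.


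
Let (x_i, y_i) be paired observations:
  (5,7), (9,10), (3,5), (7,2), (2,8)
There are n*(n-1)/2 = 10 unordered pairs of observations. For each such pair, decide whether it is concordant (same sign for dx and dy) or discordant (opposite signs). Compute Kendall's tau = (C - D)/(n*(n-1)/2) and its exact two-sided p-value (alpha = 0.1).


Step 1: Enumerate the 10 unordered pairs (i,j) with i<j and classify each by sign(x_j-x_i) * sign(y_j-y_i).
  (1,2):dx=+4,dy=+3->C; (1,3):dx=-2,dy=-2->C; (1,4):dx=+2,dy=-5->D; (1,5):dx=-3,dy=+1->D
  (2,3):dx=-6,dy=-5->C; (2,4):dx=-2,dy=-8->C; (2,5):dx=-7,dy=-2->C; (3,4):dx=+4,dy=-3->D
  (3,5):dx=-1,dy=+3->D; (4,5):dx=-5,dy=+6->D
Step 2: C = 5, D = 5, total pairs = 10.
Step 3: tau = (C - D)/(n(n-1)/2) = (5 - 5)/10 = 0.000000.
Step 4: Exact two-sided p-value (enumerate n! = 120 permutations of y under H0): p = 1.000000.
Step 5: alpha = 0.1. fail to reject H0.

tau_b = 0.0000 (C=5, D=5), p = 1.000000, fail to reject H0.


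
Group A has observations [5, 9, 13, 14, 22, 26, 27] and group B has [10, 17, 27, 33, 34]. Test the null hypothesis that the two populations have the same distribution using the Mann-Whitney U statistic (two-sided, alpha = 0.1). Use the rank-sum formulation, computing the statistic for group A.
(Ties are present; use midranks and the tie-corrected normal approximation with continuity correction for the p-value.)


Step 1: Combine and sort all 12 observations; assign midranks.
sorted (value, group): (5,X), (9,X), (10,Y), (13,X), (14,X), (17,Y), (22,X), (26,X), (27,X), (27,Y), (33,Y), (34,Y)
ranks: 5->1, 9->2, 10->3, 13->4, 14->5, 17->6, 22->7, 26->8, 27->9.5, 27->9.5, 33->11, 34->12
Step 2: Rank sum for X: R1 = 1 + 2 + 4 + 5 + 7 + 8 + 9.5 = 36.5.
Step 3: U_X = R1 - n1(n1+1)/2 = 36.5 - 7*8/2 = 36.5 - 28 = 8.5.
       U_Y = n1*n2 - U_X = 35 - 8.5 = 26.5.
Step 4: Ties are present, so use the tie-corrected normal approximation (with continuity correction) for the p-value.
Step 5: p-value = 0.166721; compare to alpha = 0.1. fail to reject H0.

U_X = 8.5, p = 0.166721, fail to reject H0 at alpha = 0.1.


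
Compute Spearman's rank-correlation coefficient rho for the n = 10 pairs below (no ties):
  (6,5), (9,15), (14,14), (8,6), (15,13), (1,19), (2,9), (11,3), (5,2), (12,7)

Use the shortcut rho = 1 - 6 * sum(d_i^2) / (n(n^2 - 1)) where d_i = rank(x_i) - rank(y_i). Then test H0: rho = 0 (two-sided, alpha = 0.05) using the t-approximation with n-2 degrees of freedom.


Step 1: Rank x and y separately (midranks; no ties here).
rank(x): 6->4, 9->6, 14->9, 8->5, 15->10, 1->1, 2->2, 11->7, 5->3, 12->8
rank(y): 5->3, 15->9, 14->8, 6->4, 13->7, 19->10, 9->6, 3->2, 2->1, 7->5
Step 2: d_i = R_x(i) - R_y(i); compute d_i^2.
  (4-3)^2=1, (6-9)^2=9, (9-8)^2=1, (5-4)^2=1, (10-7)^2=9, (1-10)^2=81, (2-6)^2=16, (7-2)^2=25, (3-1)^2=4, (8-5)^2=9
sum(d^2) = 156.
Step 3: rho = 1 - 6*156 / (10*(10^2 - 1)) = 1 - 936/990 = 0.054545.
Step 4: Under H0, t = rho * sqrt((n-2)/(1-rho^2)) = 0.1545 ~ t(8).
Step 5: Two-sided p-value from the t-distribution with 8 df = 0.881036.
Step 6: alpha = 0.05. fail to reject H0.

rho = 0.0545, p = 0.881036, fail to reject H0 at alpha = 0.05.


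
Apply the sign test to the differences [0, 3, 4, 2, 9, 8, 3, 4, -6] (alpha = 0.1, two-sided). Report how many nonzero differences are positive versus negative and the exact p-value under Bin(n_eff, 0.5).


Step 1: Discard zero differences. Original n = 9; n_eff = number of nonzero differences = 8.
Nonzero differences (with sign): +3, +4, +2, +9, +8, +3, +4, -6
Step 2: Count signs: positive = 7, negative = 1.
Step 3: Under H0: P(positive) = 0.5, so the number of positives S ~ Bin(8, 0.5).
Step 4: Two-sided exact p-value = sum of Bin(8,0.5) probabilities at or below the observed probability = 0.070312.
Step 5: alpha = 0.1. reject H0.

n_eff = 8, pos = 7, neg = 1, p = 0.070312, reject H0.


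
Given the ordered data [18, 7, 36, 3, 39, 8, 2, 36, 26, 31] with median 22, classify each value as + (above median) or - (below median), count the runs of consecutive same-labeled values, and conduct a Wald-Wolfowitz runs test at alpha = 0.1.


Step 1: Compute median = 22; label A = above, B = below.
Labels in order: BBABABBAAA  (n_A = 5, n_B = 5)
Step 2: Count runs R = 6.
Step 3: Under H0 (random ordering), E[R] = 2*n_A*n_B/(n_A+n_B) + 1 = 2*5*5/10 + 1 = 6.0000.
        Var[R] = 2*n_A*n_B*(2*n_A*n_B - n_A - n_B) / ((n_A+n_B)^2 * (n_A+n_B-1)) = 2000/900 = 2.2222.
        SD[R] = 1.4907.
Step 4: R = E[R], so z = 0 with no continuity correction.
Step 5: Two-sided p-value via normal approximation = 2*(1 - Phi(|z|)) = 1.000000.
Step 6: alpha = 0.1. fail to reject H0.

R = 6, z = 0.0000, p = 1.000000, fail to reject H0.


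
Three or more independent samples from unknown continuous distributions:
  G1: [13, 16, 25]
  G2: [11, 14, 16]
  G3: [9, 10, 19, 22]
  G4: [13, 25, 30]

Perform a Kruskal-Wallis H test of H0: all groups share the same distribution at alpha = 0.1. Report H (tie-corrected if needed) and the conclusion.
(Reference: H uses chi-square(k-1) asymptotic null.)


Step 1: Combine all N = 13 observations and assign midranks.
sorted (value, group, rank): (9,G3,1), (10,G3,2), (11,G2,3), (13,G1,4.5), (13,G4,4.5), (14,G2,6), (16,G1,7.5), (16,G2,7.5), (19,G3,9), (22,G3,10), (25,G1,11.5), (25,G4,11.5), (30,G4,13)
Step 2: Sum ranks within each group.
R_1 = 23.5 (n_1 = 3)
R_2 = 16.5 (n_2 = 3)
R_3 = 22 (n_3 = 4)
R_4 = 29 (n_4 = 3)
Step 3: H = 12/(N(N+1)) * sum(R_i^2/n_i) - 3(N+1)
     = 12/(13*14) * (23.5^2/3 + 16.5^2/3 + 22^2/4 + 29^2/3) - 3*14
     = 0.065934 * 676.167 - 42
     = 2.582418.
Step 4: Ties present; correction factor C = 1 - 18/(13^3 - 13) = 0.991758. Corrected H = 2.582418 / 0.991758 = 2.603878.
Step 5: Under H0, H ~ chi^2(3); p-value = 0.456810.
Step 6: alpha = 0.1. fail to reject H0.

H = 2.6039, df = 3, p = 0.456810, fail to reject H0.


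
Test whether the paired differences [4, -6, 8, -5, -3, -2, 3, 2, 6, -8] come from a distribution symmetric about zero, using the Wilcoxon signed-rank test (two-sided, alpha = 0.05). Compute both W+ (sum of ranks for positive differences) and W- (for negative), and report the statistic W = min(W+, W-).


Step 1: Drop any zero differences (none here) and take |d_i|.
|d| = [4, 6, 8, 5, 3, 2, 3, 2, 6, 8]
Step 2: Midrank |d_i| (ties get averaged ranks).
ranks: |4|->5, |6|->7.5, |8|->9.5, |5|->6, |3|->3.5, |2|->1.5, |3|->3.5, |2|->1.5, |6|->7.5, |8|->9.5
Step 3: Attach original signs; sum ranks with positive sign and with negative sign.
W+ = 5 + 9.5 + 3.5 + 1.5 + 7.5 = 27
W- = 7.5 + 6 + 3.5 + 1.5 + 9.5 = 28
(Check: W+ + W- = 55 should equal n(n+1)/2 = 55.)
Step 4: Test statistic W = min(W+, W-) = 27.
Step 5: Ties in |d|, so use the tie-corrected normal approximation.
        E[W] = n(n+1)/4 = 10*11/4 = 27.5.
        Tie groups: |d|=2 (t=2), |d|=3 (t=2), |d|=6 (t=2), |d|=8 (t=2); sum(t^3 - t) = 24.
        Var[W] = n(n+1)(2n+1)/24 - sum(t^3-t)/48 = 2310/24 - 24/48 = 95.75.
        z = (W - E[W]) / sqrt(Var[W]) = (27 - 27.5) / 9.7852 = -0.0511.
        Two-sided p = 2*Phi(z) = 0.959248.
Step 6: alpha = 0.05. fail to reject H0.

W+ = 27, W- = 28, W = min = 27, p = 0.959248, fail to reject H0.


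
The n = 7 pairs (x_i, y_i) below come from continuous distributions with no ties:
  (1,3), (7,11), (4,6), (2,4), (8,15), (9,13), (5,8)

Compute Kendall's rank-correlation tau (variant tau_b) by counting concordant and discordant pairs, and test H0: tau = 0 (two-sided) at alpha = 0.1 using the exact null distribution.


Step 1: Enumerate the 21 unordered pairs (i,j) with i<j and classify each by sign(x_j-x_i) * sign(y_j-y_i).
  (1,2):dx=+6,dy=+8->C; (1,3):dx=+3,dy=+3->C; (1,4):dx=+1,dy=+1->C; (1,5):dx=+7,dy=+12->C
  (1,6):dx=+8,dy=+10->C; (1,7):dx=+4,dy=+5->C; (2,3):dx=-3,dy=-5->C; (2,4):dx=-5,dy=-7->C
  (2,5):dx=+1,dy=+4->C; (2,6):dx=+2,dy=+2->C; (2,7):dx=-2,dy=-3->C; (3,4):dx=-2,dy=-2->C
  (3,5):dx=+4,dy=+9->C; (3,6):dx=+5,dy=+7->C; (3,7):dx=+1,dy=+2->C; (4,5):dx=+6,dy=+11->C
  (4,6):dx=+7,dy=+9->C; (4,7):dx=+3,dy=+4->C; (5,6):dx=+1,dy=-2->D; (5,7):dx=-3,dy=-7->C
  (6,7):dx=-4,dy=-5->C
Step 2: C = 20, D = 1, total pairs = 21.
Step 3: tau = (C - D)/(n(n-1)/2) = (20 - 1)/21 = 0.904762.
Step 4: Exact two-sided p-value (enumerate n! = 5040 permutations of y under H0): p = 0.002778.
Step 5: alpha = 0.1. reject H0.

tau_b = 0.9048 (C=20, D=1), p = 0.002778, reject H0.


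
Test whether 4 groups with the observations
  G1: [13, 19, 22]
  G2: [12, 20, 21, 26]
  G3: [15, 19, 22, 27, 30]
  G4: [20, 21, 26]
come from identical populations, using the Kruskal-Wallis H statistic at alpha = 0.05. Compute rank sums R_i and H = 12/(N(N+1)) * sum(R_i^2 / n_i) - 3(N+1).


Step 1: Combine all N = 15 observations and assign midranks.
sorted (value, group, rank): (12,G2,1), (13,G1,2), (15,G3,3), (19,G1,4.5), (19,G3,4.5), (20,G2,6.5), (20,G4,6.5), (21,G2,8.5), (21,G4,8.5), (22,G1,10.5), (22,G3,10.5), (26,G2,12.5), (26,G4,12.5), (27,G3,14), (30,G3,15)
Step 2: Sum ranks within each group.
R_1 = 17 (n_1 = 3)
R_2 = 28.5 (n_2 = 4)
R_3 = 47 (n_3 = 5)
R_4 = 27.5 (n_4 = 3)
Step 3: H = 12/(N(N+1)) * sum(R_i^2/n_i) - 3(N+1)
     = 12/(15*16) * (17^2/3 + 28.5^2/4 + 47^2/5 + 27.5^2/3) - 3*16
     = 0.050000 * 993.279 - 48
     = 1.663958.
Step 4: Ties present; correction factor C = 1 - 30/(15^3 - 15) = 0.991071. Corrected H = 1.663958 / 0.991071 = 1.678949.
Step 5: Under H0, H ~ chi^2(3); p-value = 0.641624.
Step 6: alpha = 0.05. fail to reject H0.

H = 1.6789, df = 3, p = 0.641624, fail to reject H0.


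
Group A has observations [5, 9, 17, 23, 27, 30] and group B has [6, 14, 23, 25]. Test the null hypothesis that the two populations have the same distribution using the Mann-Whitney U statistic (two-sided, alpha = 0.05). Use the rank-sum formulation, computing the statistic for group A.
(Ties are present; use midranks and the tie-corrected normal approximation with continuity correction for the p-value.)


Step 1: Combine and sort all 10 observations; assign midranks.
sorted (value, group): (5,X), (6,Y), (9,X), (14,Y), (17,X), (23,X), (23,Y), (25,Y), (27,X), (30,X)
ranks: 5->1, 6->2, 9->3, 14->4, 17->5, 23->6.5, 23->6.5, 25->8, 27->9, 30->10
Step 2: Rank sum for X: R1 = 1 + 3 + 5 + 6.5 + 9 + 10 = 34.5.
Step 3: U_X = R1 - n1(n1+1)/2 = 34.5 - 6*7/2 = 34.5 - 21 = 13.5.
       U_Y = n1*n2 - U_X = 24 - 13.5 = 10.5.
Step 4: Ties are present, so use the tie-corrected normal approximation (with continuity correction) for the p-value.
Step 5: p-value = 0.830664; compare to alpha = 0.05. fail to reject H0.

U_X = 13.5, p = 0.830664, fail to reject H0 at alpha = 0.05.


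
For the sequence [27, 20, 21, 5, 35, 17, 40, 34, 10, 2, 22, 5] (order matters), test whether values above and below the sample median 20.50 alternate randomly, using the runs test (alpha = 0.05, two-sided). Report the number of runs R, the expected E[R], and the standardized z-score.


Step 1: Compute median = 20.50; label A = above, B = below.
Labels in order: ABABABAABBAB  (n_A = 6, n_B = 6)
Step 2: Count runs R = 10.
Step 3: Under H0 (random ordering), E[R] = 2*n_A*n_B/(n_A+n_B) + 1 = 2*6*6/12 + 1 = 7.0000.
        Var[R] = 2*n_A*n_B*(2*n_A*n_B - n_A - n_B) / ((n_A+n_B)^2 * (n_A+n_B-1)) = 4320/1584 = 2.7273.
        SD[R] = 1.6514.
Step 4: Continuity-corrected z = (R - 0.5 - E[R]) / SD[R] = (10 - 0.5 - 7.0000) / 1.6514 = 1.5138.
Step 5: Two-sided p-value via normal approximation = 2*(1 - Phi(|z|)) = 0.130070.
Step 6: alpha = 0.05. fail to reject H0.

R = 10, z = 1.5138, p = 0.130070, fail to reject H0.
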